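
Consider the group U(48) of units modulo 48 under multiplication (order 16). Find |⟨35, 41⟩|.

8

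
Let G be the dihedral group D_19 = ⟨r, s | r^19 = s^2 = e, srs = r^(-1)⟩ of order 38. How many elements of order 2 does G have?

19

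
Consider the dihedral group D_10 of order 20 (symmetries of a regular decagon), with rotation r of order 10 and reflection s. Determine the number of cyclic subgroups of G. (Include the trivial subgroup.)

14

A cyclic subgroup of order d is generated by each of its φ(d) elements of order d, so the cyclic subgroups of order d number (#elements of order d)/φ(d).
Cyclic subgroups by order — order 1: 1; order 2: 11; order 5: 1; order 10: 1.
Total: 14.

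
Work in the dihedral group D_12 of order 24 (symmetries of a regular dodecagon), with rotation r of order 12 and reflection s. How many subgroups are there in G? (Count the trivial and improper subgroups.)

34

|G| = 24, so by Lagrange every subgroup order divides 24. Divisors: 1, 2, 3, 4, 6, 8, 12, 24.
Subgroups by order — order 1: 1; order 2: 13; order 3: 1; order 4: 7; order 6: 5; order 8: 3; order 12: 3; order 24: 1.
Total: 1 + 13 + 1 + 7 + 5 + 3 + 3 + 1 = 34.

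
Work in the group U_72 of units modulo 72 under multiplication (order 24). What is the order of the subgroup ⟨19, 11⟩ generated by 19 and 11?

12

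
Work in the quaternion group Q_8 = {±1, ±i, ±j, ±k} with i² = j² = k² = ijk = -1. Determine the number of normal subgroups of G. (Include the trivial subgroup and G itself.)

G has 6 subgroups. Checking conjugation-invariance by order — order 1: 1/1 normal; order 2: 1/1 normal; order 4: 3/3 normal; order 8: 1/1 normal.
Total normal subgroups: 6.

6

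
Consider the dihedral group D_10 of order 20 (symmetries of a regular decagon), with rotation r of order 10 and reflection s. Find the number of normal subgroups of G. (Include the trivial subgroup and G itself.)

G has 22 subgroups. Checking conjugation-invariance by order — order 1: 1/1 normal; order 2: 1/11 normal; order 4: 0/5 normal; order 5: 1/1 normal; order 10: 3/3 normal; order 20: 1/1 normal.
Total normal subgroups: 7.

7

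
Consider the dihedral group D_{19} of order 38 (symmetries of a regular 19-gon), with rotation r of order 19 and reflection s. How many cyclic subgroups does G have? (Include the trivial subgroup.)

Each element a generates a cyclic subgroup ⟨a⟩; distinct elements may generate the same one (a cyclic group of order d has φ(d) generators).
Cyclic subgroups by order — order 1: 1; order 2: 19; order 19: 1.
Total: 21.

21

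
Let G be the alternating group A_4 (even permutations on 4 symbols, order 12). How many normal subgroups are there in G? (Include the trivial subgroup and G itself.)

G has 10 subgroups. Checking conjugation-invariance by order — order 1: 1/1 normal; order 2: 0/3 normal; order 3: 0/4 normal; order 4: 1/1 normal; order 12: 1/1 normal.
Total normal subgroups: 3.

3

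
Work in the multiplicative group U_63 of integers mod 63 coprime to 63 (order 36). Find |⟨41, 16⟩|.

|⟨41⟩| = 6 and |⟨16⟩| = 3, so |H| is a multiple of lcm(6, 3) = 6 and divides |G| = 36.
Closing under the operation: H = {1, 4, 5, 16, 17, 20, 22, 25, 26, 37, 38, 41, 43, 46, 47, 58, 59, 62}, so |H| = 18.

18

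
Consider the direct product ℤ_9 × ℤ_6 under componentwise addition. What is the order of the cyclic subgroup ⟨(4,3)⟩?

18

The order of (4,3) in Z_9 × Z_6 is lcm(ord(4) in Z_9, ord(3) in Z_6).
ord(4) = 9 and ord(3) = 2, so |⟨(4,3)⟩| = lcm(9, 2) = 18.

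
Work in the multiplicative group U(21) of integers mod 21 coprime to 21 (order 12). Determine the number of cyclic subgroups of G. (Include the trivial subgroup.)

8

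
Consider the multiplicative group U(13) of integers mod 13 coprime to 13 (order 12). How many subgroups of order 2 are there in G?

|G| = 12 and 2 | 12, so subgroups of order 2 are possible by Lagrange.
The subgroups of order 2 are: {1, 12}.
So G has 1 subgroup of order 2.

1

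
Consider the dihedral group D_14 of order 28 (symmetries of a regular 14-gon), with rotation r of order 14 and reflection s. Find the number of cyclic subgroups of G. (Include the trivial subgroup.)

A cyclic subgroup of order d is generated by each of its φ(d) elements of order d, so the cyclic subgroups of order d number (#elements of order d)/φ(d).
Cyclic subgroups by order — order 1: 1; order 2: 15; order 7: 1; order 14: 1.
Total: 18.

18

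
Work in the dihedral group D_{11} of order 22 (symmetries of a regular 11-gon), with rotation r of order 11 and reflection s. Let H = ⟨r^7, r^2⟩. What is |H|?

|⟨r^7⟩| = 11 and |⟨r^2⟩| = 11, so |H| is a multiple of lcm(11, 11) = 11 and divides |G| = 22.
Closing under the operation: H = {e, r, r^2, r^3, r^4, r^5, r^6, r^7, r^8, r^9, r^10}, so |H| = 11.

11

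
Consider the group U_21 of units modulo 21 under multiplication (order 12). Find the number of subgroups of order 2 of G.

3

|G| = 12 and 2 | 12, so subgroups of order 2 are possible by Lagrange.
The subgroups of order 2 are: {1, 13}; {1, 20}; {1, 8}.
So G has 3 subgroups of order 2.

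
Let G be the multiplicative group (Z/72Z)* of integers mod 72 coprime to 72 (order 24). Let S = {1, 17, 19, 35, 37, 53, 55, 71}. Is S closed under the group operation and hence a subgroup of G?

|S| = 8 divides |G| = 24, consistent with Lagrange.
S contains the identity, every element's inverse is in S, and S is closed under ·: it is a subgroup.

Yes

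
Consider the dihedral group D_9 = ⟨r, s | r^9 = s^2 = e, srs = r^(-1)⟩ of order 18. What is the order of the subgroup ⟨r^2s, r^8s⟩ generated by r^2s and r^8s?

6

|⟨r^2s⟩| = 2 and |⟨r^8s⟩| = 2, so |H| is a multiple of lcm(2, 2) = 2 and divides |G| = 18.
Closing under the operation: H = {e, r^3, r^6, r^2s, r^5s, r^8s}, so |H| = 6.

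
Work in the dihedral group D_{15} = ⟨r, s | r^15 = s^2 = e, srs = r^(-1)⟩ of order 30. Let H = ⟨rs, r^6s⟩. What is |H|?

6

|⟨rs⟩| = 2 and |⟨r^6s⟩| = 2, so |H| is a multiple of lcm(2, 2) = 2 and divides |G| = 30.
Closing under the operation: H = {e, r^5, r^10, rs, r^6s, r^11s}, so |H| = 6.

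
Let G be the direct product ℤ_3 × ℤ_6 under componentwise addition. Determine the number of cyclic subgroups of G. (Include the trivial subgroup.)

Group the elements of G by the cyclic subgroup they generate; each cyclic subgroup of order d accounts for φ(d) elements.
Cyclic subgroups by order — order 1: 1; order 2: 1; order 3: 4; order 6: 4.
Total: 10.

10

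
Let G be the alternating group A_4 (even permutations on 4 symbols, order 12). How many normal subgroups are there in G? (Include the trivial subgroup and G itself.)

3

G has 10 subgroups. Checking conjugation-invariance by order — order 1: 1/1 normal; order 2: 0/3 normal; order 3: 0/4 normal; order 4: 1/1 normal; order 12: 1/1 normal.
Total normal subgroups: 3.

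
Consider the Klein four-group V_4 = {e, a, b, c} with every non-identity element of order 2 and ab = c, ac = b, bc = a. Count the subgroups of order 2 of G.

3

|G| = 4 and 2 | 4, so subgroups of order 2 are possible by Lagrange.
The subgroups of order 2 are: {e, a}; {e, b}; {e, c}.
So G has 3 subgroups of order 2.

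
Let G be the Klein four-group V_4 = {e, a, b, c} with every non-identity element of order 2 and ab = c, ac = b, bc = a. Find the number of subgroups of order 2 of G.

3

|G| = 4 and 2 | 4, so subgroups of order 2 are possible by Lagrange.
The subgroups of order 2 are: {e, a}; {e, b}; {e, c}.
So G has 3 subgroups of order 2.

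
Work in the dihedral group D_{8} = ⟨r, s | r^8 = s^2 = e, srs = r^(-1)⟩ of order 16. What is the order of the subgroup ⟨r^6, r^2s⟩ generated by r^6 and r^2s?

8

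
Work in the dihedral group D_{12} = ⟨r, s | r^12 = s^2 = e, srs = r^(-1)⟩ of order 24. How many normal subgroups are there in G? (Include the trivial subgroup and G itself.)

G has 34 subgroups. Checking conjugation-invariance by order — order 1: 1/1 normal; order 2: 1/13 normal; order 3: 1/1 normal; order 4: 1/7 normal; order 6: 1/5 normal; order 8: 0/3 normal; order 12: 3/3 normal; order 24: 1/1 normal.
Total normal subgroups: 9.

9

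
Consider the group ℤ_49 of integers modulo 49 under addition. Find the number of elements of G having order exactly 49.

In a cyclic group of order 49, the number of elements of order d (for d | 49) is φ(d).
φ(49) = 42.

42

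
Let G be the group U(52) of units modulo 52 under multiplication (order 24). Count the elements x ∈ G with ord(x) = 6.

6

The elements of order 6 are: 3, 17, 23, 35, 43, 49.
That's 6.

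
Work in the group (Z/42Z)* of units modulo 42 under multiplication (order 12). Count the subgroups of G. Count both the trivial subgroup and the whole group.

10

|G| = 12, so by Lagrange every subgroup order divides 12. Divisors: 1, 2, 3, 4, 6, 12.
Subgroups by order — order 1: 1; order 2: 3; order 3: 1; order 4: 1; order 6: 3; order 12: 1.
Total: 1 + 3 + 1 + 1 + 3 + 1 = 10.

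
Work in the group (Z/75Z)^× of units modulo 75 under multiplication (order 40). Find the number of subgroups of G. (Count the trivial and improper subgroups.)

16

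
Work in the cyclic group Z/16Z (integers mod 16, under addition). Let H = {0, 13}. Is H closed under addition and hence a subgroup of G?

No

13 ∈ H but its inverse 3 ∉ H, so H is not a subgroup.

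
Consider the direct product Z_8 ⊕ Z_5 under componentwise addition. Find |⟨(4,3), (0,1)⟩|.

10

|⟨(4,3)⟩| = 10 and |⟨(0,1)⟩| = 5, so |H| is a multiple of lcm(10, 5) = 10 and divides |G| = 40.
Closing under the operation: H = {(0,0), (0,1), (0,2), (0,3), (0,4), (4,0), (4,1), (4,2), (4,3), (4,4)}, so |H| = 10.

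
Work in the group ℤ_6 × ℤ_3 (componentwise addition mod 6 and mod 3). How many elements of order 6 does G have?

An element (a,b) has order lcm(ord(a), ord(b)); count pairs with lcm equal to 6.
Enumerating gives 8 such elements.

8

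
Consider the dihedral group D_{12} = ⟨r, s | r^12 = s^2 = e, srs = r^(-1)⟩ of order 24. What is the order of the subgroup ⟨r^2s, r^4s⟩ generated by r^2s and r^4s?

|⟨r^2s⟩| = 2 and |⟨r^4s⟩| = 2, so |H| is a multiple of lcm(2, 2) = 2 and divides |G| = 24.
Closing under the operation: H = {e, r^2, r^4, r^6, r^8, r^10, s, r^2s, r^4s, r^6s, r^8s, r^10s}, so |H| = 12.

12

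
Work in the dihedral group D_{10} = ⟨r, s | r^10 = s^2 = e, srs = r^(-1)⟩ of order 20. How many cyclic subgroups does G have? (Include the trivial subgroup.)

Each element a generates a cyclic subgroup ⟨a⟩; distinct elements may generate the same one (a cyclic group of order d has φ(d) generators).
Cyclic subgroups by order — order 1: 1; order 2: 11; order 5: 1; order 10: 1.
Total: 14.

14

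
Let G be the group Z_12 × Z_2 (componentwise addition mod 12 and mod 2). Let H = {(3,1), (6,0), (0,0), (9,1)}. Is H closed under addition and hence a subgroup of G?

Yes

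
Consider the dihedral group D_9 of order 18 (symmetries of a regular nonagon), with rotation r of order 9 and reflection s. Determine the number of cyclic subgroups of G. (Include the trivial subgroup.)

Group the elements of G by the cyclic subgroup they generate; each cyclic subgroup of order d accounts for φ(d) elements.
Cyclic subgroups by order — order 1: 1; order 2: 9; order 3: 1; order 9: 1.
Total: 12.

12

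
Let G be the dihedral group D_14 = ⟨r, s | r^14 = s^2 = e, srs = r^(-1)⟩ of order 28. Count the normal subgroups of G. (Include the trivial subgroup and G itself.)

G has 28 subgroups. Checking conjugation-invariance by order — order 1: 1/1 normal; order 2: 1/15 normal; order 4: 0/7 normal; order 7: 1/1 normal; order 14: 3/3 normal; order 28: 1/1 normal.
Total normal subgroups: 7.

7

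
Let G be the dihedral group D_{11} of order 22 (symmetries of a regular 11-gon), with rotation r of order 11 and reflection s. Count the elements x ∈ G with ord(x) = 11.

10

Enumerating element orders in G gives 10 elements of order 11.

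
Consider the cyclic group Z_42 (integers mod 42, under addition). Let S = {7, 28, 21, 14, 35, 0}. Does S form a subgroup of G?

Yes

|S| = 6 divides |G| = 42, consistent with Lagrange.
S contains the identity, every element's inverse is in S, and S is closed under +: it is a subgroup.
In fact S = ⟨35⟩.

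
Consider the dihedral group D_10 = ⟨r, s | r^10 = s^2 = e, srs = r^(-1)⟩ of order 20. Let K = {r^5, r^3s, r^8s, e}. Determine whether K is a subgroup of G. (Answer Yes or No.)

|K| = 4 divides |G| = 20, consistent with Lagrange.
K contains the identity, every element's inverse is in K, and K is closed under ·: it is a subgroup.

Yes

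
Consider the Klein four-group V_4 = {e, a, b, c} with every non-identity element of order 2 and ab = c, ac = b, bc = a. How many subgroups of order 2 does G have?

|G| = 4 and 2 | 4, so subgroups of order 2 are possible by Lagrange.
The subgroups of order 2 are: {e, a}; {e, b}; {e, c}.
So G has 3 subgroups of order 2.

3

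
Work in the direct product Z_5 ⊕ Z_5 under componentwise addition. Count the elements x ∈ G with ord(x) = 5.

An element (a,b) has order lcm(ord(a), ord(b)); count pairs with lcm equal to 5.
Enumerating gives 24 such elements.

24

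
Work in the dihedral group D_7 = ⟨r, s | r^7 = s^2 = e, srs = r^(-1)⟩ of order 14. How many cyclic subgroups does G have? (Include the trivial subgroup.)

Group the elements of G by the cyclic subgroup they generate; each cyclic subgroup of order d accounts for φ(d) elements.
Cyclic subgroups by order — order 1: 1; order 2: 7; order 7: 1.
Total: 9.

9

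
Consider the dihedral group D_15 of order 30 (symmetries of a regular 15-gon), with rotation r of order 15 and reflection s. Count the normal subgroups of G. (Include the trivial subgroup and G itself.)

G has 28 subgroups. Checking conjugation-invariance by order — order 1: 1/1 normal; order 2: 0/15 normal; order 3: 1/1 normal; order 5: 1/1 normal; order 6: 0/5 normal; order 10: 0/3 normal; order 15: 1/1 normal; order 30: 1/1 normal.
Total normal subgroups: 5.

5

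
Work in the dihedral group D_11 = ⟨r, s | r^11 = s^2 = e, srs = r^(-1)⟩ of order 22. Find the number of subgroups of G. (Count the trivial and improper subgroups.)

14

|G| = 22, so by Lagrange every subgroup order divides 22. Divisors: 1, 2, 11, 22.
Subgroups by order — order 1: 1; order 2: 11; order 11: 1; order 22: 1.
Total: 1 + 11 + 1 + 1 = 14.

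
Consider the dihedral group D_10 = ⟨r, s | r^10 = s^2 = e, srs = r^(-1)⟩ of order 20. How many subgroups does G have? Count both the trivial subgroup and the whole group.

22

|G| = 20, so by Lagrange every subgroup order divides 20. Divisors: 1, 2, 4, 5, 10, 20.
Subgroups by order — order 1: 1; order 2: 11; order 4: 5; order 5: 1; order 10: 3; order 20: 1.
Total: 1 + 11 + 5 + 1 + 3 + 1 = 22.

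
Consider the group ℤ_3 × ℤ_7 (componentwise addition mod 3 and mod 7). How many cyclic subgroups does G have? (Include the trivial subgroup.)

4

Each element a generates a cyclic subgroup ⟨a⟩; distinct elements may generate the same one (a cyclic group of order d has φ(d) generators).
Cyclic subgroups by order — order 1: 1; order 3: 1; order 7: 1; order 21: 1.
Total: 4.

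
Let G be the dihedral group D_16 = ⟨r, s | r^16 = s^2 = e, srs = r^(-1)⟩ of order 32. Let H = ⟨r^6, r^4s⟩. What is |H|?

16

|⟨r^6⟩| = 8 and |⟨r^4s⟩| = 2, so |H| is a multiple of lcm(8, 2) = 8 and divides |G| = 32.
Closing under the operation: H = {e, r^2, r^4, r^6, r^8, r^10, r^12, r^14, s, r^2s, r^4s, r^6s, r^8s, r^10s, r^12s, r^14s}, so |H| = 16.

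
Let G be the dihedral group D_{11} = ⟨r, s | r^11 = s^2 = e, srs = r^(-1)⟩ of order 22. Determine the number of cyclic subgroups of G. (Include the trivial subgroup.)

13

A cyclic subgroup of order d is generated by each of its φ(d) elements of order d, so the cyclic subgroups of order d number (#elements of order d)/φ(d).
Cyclic subgroups by order — order 1: 1; order 2: 11; order 11: 1.
Total: 13.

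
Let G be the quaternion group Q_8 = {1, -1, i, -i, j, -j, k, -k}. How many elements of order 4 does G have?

6

The elements of order 4 are: i, -i, j, -j, k, -k.
That's 6.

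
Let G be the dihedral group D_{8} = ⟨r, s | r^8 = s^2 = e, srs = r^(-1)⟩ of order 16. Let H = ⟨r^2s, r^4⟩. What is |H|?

4

|⟨r^2s⟩| = 2 and |⟨r^4⟩| = 2, so |H| is a multiple of lcm(2, 2) = 2 and divides |G| = 16.
Closing under the operation: H = {e, r^4, r^2s, r^6s}, so |H| = 4.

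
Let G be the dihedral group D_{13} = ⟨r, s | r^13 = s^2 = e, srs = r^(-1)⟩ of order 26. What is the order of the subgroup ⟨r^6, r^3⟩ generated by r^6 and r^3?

13

|⟨r^6⟩| = 13 and |⟨r^3⟩| = 13, so |H| is a multiple of lcm(13, 13) = 13 and divides |G| = 26.
Closing under the operation: H = {e, r, r^2, r^3, r^4, r^5, r^6, r^7, r^8, r^9, r^10, r^11, r^12}, so |H| = 13.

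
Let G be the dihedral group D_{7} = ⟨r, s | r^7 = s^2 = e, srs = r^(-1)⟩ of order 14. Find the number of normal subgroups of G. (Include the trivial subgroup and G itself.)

3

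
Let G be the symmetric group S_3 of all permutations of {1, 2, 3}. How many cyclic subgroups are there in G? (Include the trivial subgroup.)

5

A cyclic subgroup of order d is generated by each of its φ(d) elements of order d, so the cyclic subgroups of order d number (#elements of order d)/φ(d).
Cyclic subgroups by order — order 1: 1; order 2: 3; order 3: 1.
Total: 5.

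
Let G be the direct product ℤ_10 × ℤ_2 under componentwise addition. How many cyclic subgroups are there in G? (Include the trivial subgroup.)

A cyclic subgroup of order d is generated by each of its φ(d) elements of order d, so the cyclic subgroups of order d number (#elements of order d)/φ(d).
Cyclic subgroups by order — order 1: 1; order 2: 3; order 5: 1; order 10: 3.
Total: 8.

8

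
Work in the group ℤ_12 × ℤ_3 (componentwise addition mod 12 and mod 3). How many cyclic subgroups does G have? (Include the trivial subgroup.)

15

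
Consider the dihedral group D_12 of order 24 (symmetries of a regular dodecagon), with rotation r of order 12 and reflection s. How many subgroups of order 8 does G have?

|G| = 24 and 8 | 24, so subgroups of order 8 are possible by Lagrange.
The subgroups of order 8 are: {e, r^3, r^6, r^9, rs, r^4s, r^7s, r^10s}; {e, r^3, r^6, r^9, r^2s, r^5s, r^8s, r^11s}; {e, r^3, r^6, r^9, s, r^3s, r^6s, r^9s}.
So G has 3 subgroups of order 8.

3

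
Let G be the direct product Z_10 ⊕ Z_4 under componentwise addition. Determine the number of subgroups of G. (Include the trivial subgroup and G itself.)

16

|G| = 40, so by Lagrange every subgroup order divides 40. Divisors: 1, 2, 4, 5, 8, 10, 20, 40.
Subgroups by order — order 1: 1; order 2: 3; order 4: 3; order 5: 1; order 8: 1; order 10: 3; order 20: 3; order 40: 1.
Total: 1 + 3 + 3 + 1 + 1 + 3 + 3 + 1 = 16.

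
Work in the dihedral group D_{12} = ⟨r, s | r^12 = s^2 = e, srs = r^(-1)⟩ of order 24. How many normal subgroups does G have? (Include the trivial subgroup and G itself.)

9

G has 34 subgroups. Checking conjugation-invariance by order — order 1: 1/1 normal; order 2: 1/13 normal; order 3: 1/1 normal; order 4: 1/7 normal; order 6: 1/5 normal; order 8: 0/3 normal; order 12: 3/3 normal; order 24: 1/1 normal.
Total normal subgroups: 9.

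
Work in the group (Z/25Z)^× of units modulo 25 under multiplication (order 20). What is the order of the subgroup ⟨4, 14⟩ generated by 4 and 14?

|⟨4⟩| = 10 and |⟨14⟩| = 10, so |H| is a multiple of lcm(10, 10) = 10 and divides |G| = 20.
Closing under the operation: H = {1, 4, 6, 9, 11, 14, 16, 19, 21, 24}, so |H| = 10.

10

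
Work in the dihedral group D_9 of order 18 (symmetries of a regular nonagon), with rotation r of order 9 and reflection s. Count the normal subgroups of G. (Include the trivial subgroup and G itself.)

4

G has 16 subgroups. Checking conjugation-invariance by order — order 1: 1/1 normal; order 2: 0/9 normal; order 3: 1/1 normal; order 6: 0/3 normal; order 9: 1/1 normal; order 18: 1/1 normal.
Total normal subgroups: 4.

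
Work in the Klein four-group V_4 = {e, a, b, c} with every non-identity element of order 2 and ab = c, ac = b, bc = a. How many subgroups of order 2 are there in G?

|G| = 4 and 2 | 4, so subgroups of order 2 are possible by Lagrange.
The subgroups of order 2 are: {e, a}; {e, b}; {e, c}.
So G has 3 subgroups of order 2.

3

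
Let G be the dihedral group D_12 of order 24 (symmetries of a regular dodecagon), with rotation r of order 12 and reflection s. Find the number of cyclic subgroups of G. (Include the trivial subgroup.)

18

Group the elements of G by the cyclic subgroup they generate; each cyclic subgroup of order d accounts for φ(d) elements.
Cyclic subgroups by order — order 1: 1; order 2: 13; order 3: 1; order 4: 1; order 6: 1; order 12: 1.
Total: 18.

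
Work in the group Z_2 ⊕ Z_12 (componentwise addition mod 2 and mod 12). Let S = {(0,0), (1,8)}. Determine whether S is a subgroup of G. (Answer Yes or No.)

(1,8) ∈ S but its inverse (1,4) ∉ S, so S is not a subgroup.

No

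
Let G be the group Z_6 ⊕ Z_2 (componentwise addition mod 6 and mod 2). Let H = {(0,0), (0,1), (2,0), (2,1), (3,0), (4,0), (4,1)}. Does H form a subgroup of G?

|H| = 7 does not divide |G| = 12, so by Lagrange H is not a subgroup.

No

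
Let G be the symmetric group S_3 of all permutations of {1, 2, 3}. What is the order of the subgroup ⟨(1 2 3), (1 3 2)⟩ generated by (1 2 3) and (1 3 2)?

|⟨(1 2 3)⟩| = 3 and |⟨(1 3 2)⟩| = 3, so |H| is a multiple of lcm(3, 3) = 3 and divides |G| = 6.
Closing under the operation: H = {e, (1 2 3), (1 3 2)}, so |H| = 3.

3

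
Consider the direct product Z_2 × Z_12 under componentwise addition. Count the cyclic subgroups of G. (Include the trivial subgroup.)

A cyclic subgroup of order d is generated by each of its φ(d) elements of order d, so the cyclic subgroups of order d number (#elements of order d)/φ(d).
Cyclic subgroups by order — order 1: 1; order 2: 3; order 3: 1; order 4: 2; order 6: 3; order 12: 2.
Total: 12.

12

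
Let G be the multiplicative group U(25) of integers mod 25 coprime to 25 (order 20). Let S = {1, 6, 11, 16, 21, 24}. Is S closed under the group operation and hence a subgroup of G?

No

|S| = 6 does not divide |G| = 20, so by Lagrange S is not a subgroup.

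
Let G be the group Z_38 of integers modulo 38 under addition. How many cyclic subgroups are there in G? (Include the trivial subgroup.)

Group the elements of G by the cyclic subgroup they generate; each cyclic subgroup of order d accounts for φ(d) elements.
Cyclic subgroups by order — order 1: 1; order 2: 1; order 19: 1; order 38: 1.
Total: 4.

4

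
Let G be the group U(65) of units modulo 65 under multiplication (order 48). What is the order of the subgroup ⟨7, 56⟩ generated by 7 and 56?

24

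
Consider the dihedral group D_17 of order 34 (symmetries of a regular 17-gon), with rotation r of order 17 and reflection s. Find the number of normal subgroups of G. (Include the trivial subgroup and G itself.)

3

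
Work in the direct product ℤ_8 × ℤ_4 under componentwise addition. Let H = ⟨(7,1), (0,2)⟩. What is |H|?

16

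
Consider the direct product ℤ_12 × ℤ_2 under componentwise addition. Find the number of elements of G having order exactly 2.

3

An element (a,b) has order lcm(ord(a), ord(b)); count pairs with lcm equal to 2.
Enumerating gives 3 such elements.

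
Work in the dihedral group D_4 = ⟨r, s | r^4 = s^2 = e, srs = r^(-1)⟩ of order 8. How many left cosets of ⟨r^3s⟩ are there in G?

|⟨r^3s⟩| = 2 and |G| = 8.
By Lagrange, [G : H] = |G|/|H| = 8/2 = 4.

4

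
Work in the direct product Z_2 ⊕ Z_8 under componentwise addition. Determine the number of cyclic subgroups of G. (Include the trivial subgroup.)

Group the elements of G by the cyclic subgroup they generate; each cyclic subgroup of order d accounts for φ(d) elements.
Cyclic subgroups by order — order 1: 1; order 2: 3; order 4: 2; order 8: 2.
Total: 8.

8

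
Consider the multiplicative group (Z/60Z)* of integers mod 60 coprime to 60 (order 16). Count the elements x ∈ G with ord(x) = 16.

0

No element of G has order 16 (even though 16 | 16).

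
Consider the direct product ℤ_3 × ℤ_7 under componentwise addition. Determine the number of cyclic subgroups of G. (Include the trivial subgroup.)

4

A cyclic subgroup of order d is generated by each of its φ(d) elements of order d, so the cyclic subgroups of order d number (#elements of order d)/φ(d).
Cyclic subgroups by order — order 1: 1; order 3: 1; order 7: 1; order 21: 1.
Total: 4.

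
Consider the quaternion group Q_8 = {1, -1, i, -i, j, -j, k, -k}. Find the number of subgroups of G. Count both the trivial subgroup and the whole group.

6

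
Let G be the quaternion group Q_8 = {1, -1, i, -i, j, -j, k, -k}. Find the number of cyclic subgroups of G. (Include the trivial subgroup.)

Group the elements of G by the cyclic subgroup they generate; each cyclic subgroup of order d accounts for φ(d) elements.
Cyclic subgroups by order — order 1: 1; order 2: 1; order 4: 3.
Total: 5.

5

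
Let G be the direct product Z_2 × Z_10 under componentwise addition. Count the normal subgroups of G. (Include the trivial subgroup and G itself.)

G is abelian, so every subgroup is normal.
G has 10 subgroups in total, hence 10 normal subgroups.

10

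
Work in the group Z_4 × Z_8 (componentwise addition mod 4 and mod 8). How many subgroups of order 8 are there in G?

7

|G| = 32 and 8 | 32, so subgroups of order 8 are possible by Lagrange.
The subgroups of order 8 are: {(0,0), (0,1), (0,2), (0,3), (0,4), (0,5), (0,6), (0,7)}; {(0,0), (0,2), (0,4), (0,6), (2,0), (2,2), (2,4), (2,6)}; {(0,0), (0,2), (0,4), (0,6), (2,1), (2,3), (2,5), (2,7)}; {(0,0), (0,4), (1,0), (1,4), (2,0), (2,4), (3,0), (3,4)}; … (7 in all).
So G has 7 subgroups of order 8.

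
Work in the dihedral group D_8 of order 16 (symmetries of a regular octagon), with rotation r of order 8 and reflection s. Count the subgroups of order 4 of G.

5

|G| = 16 and 4 | 16, so subgroups of order 4 are possible by Lagrange.
The subgroups of order 4 are: {e, r^2, r^4, r^6}; {e, r^4, r^2s, r^6s}; {e, r^4, r^3s, r^7s}; {e, r^4, s, r^4s}; … (5 in all).
So G has 5 subgroups of order 4.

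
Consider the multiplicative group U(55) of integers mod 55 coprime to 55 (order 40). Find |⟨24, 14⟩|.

20

|⟨24⟩| = 10 and |⟨14⟩| = 10, so |H| is a multiple of lcm(10, 10) = 10 and divides |G| = 40.
Closing under the operation: H = {1, 4, 6, 9, 14, 16, 19, 21, 24, 26, 29, 31, 34, 36, 39, 41, 46, 49, 51, 54}, so |H| = 20.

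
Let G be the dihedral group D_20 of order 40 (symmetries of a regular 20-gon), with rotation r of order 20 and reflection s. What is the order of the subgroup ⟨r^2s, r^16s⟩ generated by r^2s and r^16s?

20

|⟨r^2s⟩| = 2 and |⟨r^16s⟩| = 2, so |H| is a multiple of lcm(2, 2) = 2 and divides |G| = 40.
Closing under the operation: H = {e, r^2, r^4, r^6, r^8, r^10, r^12, r^14, r^16, r^18, s, r^2s, r^4s, r^6s, r^8s, r^10s, r^12s, r^14s, r^16s, r^18s}, so |H| = 20.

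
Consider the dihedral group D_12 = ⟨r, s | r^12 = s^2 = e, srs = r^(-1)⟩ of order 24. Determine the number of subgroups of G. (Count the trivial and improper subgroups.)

34

|G| = 24, so by Lagrange every subgroup order divides 24. Divisors: 1, 2, 3, 4, 6, 8, 12, 24.
Subgroups by order — order 1: 1; order 2: 13; order 3: 1; order 4: 7; order 6: 5; order 8: 3; order 12: 3; order 24: 1.
Total: 1 + 13 + 1 + 7 + 5 + 3 + 3 + 1 = 34.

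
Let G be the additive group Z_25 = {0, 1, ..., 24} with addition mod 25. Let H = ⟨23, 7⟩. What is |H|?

25

|⟨23⟩| = 25 and |⟨7⟩| = 25, so |H| is a multiple of lcm(25, 25) = 25 and divides |G| = 25.
Closing {23, 7} under the group operation gives all of G, so |H| = 25.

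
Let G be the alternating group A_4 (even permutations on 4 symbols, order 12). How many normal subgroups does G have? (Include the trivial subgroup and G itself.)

3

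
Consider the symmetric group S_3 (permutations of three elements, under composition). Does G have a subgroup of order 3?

3 | 6. A subgroup of order 3 is {e, (1 2 3), (1 3 2)}.

Yes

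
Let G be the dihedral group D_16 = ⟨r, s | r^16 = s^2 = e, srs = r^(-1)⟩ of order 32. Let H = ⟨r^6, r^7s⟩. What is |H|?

16

|⟨r^6⟩| = 8 and |⟨r^7s⟩| = 2, so |H| is a multiple of lcm(8, 2) = 8 and divides |G| = 32.
Closing under the operation: H = {e, r^2, r^4, r^6, r^8, r^10, r^12, r^14, rs, r^3s, r^5s, r^7s, r^9s, r^11s, r^13s, r^15s}, so |H| = 16.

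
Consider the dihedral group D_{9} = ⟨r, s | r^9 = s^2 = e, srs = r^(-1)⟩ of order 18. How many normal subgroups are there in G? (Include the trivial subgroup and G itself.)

4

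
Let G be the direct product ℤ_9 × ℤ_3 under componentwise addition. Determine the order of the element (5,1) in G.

The order of (5,1) in Z_9 × Z_3 is lcm(ord(5) in Z_9, ord(1) in Z_3).
ord(5) = 9 and ord(1) = 3, so |⟨(5,1)⟩| = lcm(9, 3) = 9.

9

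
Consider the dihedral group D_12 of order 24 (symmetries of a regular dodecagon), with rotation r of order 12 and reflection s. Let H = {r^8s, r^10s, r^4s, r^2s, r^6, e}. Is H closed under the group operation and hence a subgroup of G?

Closure fails: r^2s · r^10s = r^4 ∉ H. So H is not a subgroup.

No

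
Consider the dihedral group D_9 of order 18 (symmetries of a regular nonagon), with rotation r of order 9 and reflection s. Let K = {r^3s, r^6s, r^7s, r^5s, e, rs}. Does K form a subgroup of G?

No

Closure fails: r^7s · r^3s = r^4 ∉ K. So K is not a subgroup.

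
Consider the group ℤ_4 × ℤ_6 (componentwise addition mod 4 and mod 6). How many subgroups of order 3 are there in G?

|G| = 24 and 3 | 24, so subgroups of order 3 are possible by Lagrange.
The subgroups of order 3 are: {(0,0), (0,2), (0,4)}.
So G has 1 subgroup of order 3.

1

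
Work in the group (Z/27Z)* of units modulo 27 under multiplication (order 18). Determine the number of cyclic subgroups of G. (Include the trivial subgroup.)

Each element a generates a cyclic subgroup ⟨a⟩; distinct elements may generate the same one (a cyclic group of order d has φ(d) generators).
Cyclic subgroups by order — order 1: 1; order 2: 1; order 3: 1; order 6: 1; order 9: 1; order 18: 1.
Total: 6.

6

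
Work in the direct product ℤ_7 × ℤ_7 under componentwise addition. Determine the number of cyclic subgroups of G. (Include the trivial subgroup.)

9

Group the elements of G by the cyclic subgroup they generate; each cyclic subgroup of order d accounts for φ(d) elements.
Cyclic subgroups by order — order 1: 1; order 7: 8.
Total: 9.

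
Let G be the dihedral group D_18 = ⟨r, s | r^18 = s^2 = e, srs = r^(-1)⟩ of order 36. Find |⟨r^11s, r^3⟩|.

12

|⟨r^11s⟩| = 2 and |⟨r^3⟩| = 6, so |H| is a multiple of lcm(2, 6) = 6 and divides |G| = 36.
Closing under the operation: H = {e, r^3, r^6, r^9, r^12, r^15, r^2s, r^5s, r^8s, r^11s, r^14s, r^17s}, so |H| = 12.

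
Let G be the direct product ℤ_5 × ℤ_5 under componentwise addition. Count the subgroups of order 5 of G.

|G| = 25 and 5 | 25, so subgroups of order 5 are possible by Lagrange.
The subgroups of order 5 are: {(0,0), (0,1), (0,2), (0,3), (0,4)}; {(0,0), (1,0), (2,0), (3,0), (4,0)}; {(0,0), (1,1), (2,2), (3,3), (4,4)}; {(0,0), (1,2), (2,4), (3,1), (4,3)}; … (6 in all).
So G has 6 subgroups of order 5.

6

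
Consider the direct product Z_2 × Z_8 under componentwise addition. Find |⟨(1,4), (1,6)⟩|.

8

|⟨(1,4)⟩| = 2 and |⟨(1,6)⟩| = 4, so |H| is a multiple of lcm(2, 4) = 4 and divides |G| = 16.
Closing under the operation: H = {(0,0), (0,2), (0,4), (0,6), (1,0), (1,2), (1,4), (1,6)}, so |H| = 8.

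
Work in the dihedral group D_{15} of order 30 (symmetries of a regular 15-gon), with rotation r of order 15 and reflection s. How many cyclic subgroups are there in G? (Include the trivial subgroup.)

19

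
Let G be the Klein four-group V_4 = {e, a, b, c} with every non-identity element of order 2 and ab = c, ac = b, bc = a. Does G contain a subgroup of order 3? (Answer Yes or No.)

No

3 does not divide |G| = 4, so by Lagrange no subgroup of order 3 exists.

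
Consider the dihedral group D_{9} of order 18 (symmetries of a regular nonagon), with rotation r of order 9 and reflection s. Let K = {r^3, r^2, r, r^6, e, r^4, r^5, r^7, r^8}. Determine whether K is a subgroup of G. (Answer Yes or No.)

Yes

|K| = 9 divides |G| = 18, consistent with Lagrange.
K contains the identity, every element's inverse is in K, and K is closed under ·: it is a subgroup.
In fact K = ⟨r^4⟩.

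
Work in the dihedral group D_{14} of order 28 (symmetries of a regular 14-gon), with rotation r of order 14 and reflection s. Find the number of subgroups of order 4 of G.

|G| = 28 and 4 | 28, so subgroups of order 4 are possible by Lagrange.
The subgroups of order 4 are: {e, r^7, r^3s, r^10s}; {e, r^7, r^4s, r^11s}; {e, r^7, r^5s, r^12s}; {e, r^7, r^6s, r^13s}; … (7 in all).
So G has 7 subgroups of order 4.

7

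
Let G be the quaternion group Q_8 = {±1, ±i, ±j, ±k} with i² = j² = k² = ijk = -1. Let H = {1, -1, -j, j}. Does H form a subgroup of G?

Yes

|H| = 4 divides |G| = 8, consistent with Lagrange.
H contains the identity, every element's inverse is in H, and H is closed under ·: it is a subgroup.
In fact H = ⟨j⟩.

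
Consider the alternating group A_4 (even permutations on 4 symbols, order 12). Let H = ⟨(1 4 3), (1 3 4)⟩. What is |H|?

|⟨(1 4 3)⟩| = 3 and |⟨(1 3 4)⟩| = 3, so |H| is a multiple of lcm(3, 3) = 3 and divides |G| = 12.
Closing under the operation: H = {e, (1 3 4), (1 4 3)}, so |H| = 3.

3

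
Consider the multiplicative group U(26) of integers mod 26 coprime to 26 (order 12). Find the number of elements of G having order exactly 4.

The elements of order 4 are: 5, 21.
That's 2.

2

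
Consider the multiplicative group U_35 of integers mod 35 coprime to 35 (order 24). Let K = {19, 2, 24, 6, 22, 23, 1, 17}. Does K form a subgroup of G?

17 ∈ K but its inverse 33 ∉ K, so K is not a subgroup.

No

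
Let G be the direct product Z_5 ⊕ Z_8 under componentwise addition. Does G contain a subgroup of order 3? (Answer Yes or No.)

3 does not divide |G| = 40, so by Lagrange no subgroup of order 3 exists.

No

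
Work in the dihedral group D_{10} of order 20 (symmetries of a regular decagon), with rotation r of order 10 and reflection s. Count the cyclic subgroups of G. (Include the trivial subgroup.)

14

Group the elements of G by the cyclic subgroup they generate; each cyclic subgroup of order d accounts for φ(d) elements.
Cyclic subgroups by order — order 1: 1; order 2: 11; order 5: 1; order 10: 1.
Total: 14.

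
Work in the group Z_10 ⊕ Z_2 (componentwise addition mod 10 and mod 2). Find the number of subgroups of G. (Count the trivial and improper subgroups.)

|G| = 20, so by Lagrange every subgroup order divides 20. Divisors: 1, 2, 4, 5, 10, 20.
Subgroups by order — order 1: 1; order 2: 3; order 4: 1; order 5: 1; order 10: 3; order 20: 1.
Total: 1 + 3 + 1 + 1 + 3 + 1 = 10.

10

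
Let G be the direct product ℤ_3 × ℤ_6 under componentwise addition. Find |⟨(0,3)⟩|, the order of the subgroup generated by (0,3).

2

The order of (0,3) in Z_3 × Z_6 is lcm(ord(0) in Z_3, ord(3) in Z_6).
ord(0) = 1 and ord(3) = 2, so |⟨(0,3)⟩| = lcm(1, 2) = 2.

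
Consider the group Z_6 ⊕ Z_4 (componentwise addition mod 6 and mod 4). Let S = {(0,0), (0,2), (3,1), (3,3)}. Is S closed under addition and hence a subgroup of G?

Yes

|S| = 4 divides |G| = 24, consistent with Lagrange.
S contains the identity, every element's inverse is in S, and S is closed under +: it is a subgroup.
In fact S = ⟨(3,1)⟩.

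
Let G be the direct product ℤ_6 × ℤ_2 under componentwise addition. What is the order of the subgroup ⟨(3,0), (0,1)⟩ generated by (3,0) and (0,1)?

4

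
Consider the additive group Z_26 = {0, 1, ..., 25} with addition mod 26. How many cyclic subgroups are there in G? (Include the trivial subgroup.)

A cyclic subgroup of order d is generated by each of its φ(d) elements of order d, so the cyclic subgroups of order d number (#elements of order d)/φ(d).
Cyclic subgroups by order — order 1: 1; order 2: 1; order 13: 1; order 26: 1.
Total: 4.

4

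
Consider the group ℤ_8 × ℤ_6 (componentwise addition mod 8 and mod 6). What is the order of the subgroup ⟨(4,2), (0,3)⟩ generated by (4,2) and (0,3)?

|⟨(4,2)⟩| = 6 and |⟨(0,3)⟩| = 2, so |H| is a multiple of lcm(6, 2) = 6 and divides |G| = 48.
Closing under the operation: H = {(0,0), (0,1), (0,2), (0,3), (0,4), (0,5), (4,0), (4,1), (4,2), (4,3), (4,4), (4,5)}, so |H| = 12.

12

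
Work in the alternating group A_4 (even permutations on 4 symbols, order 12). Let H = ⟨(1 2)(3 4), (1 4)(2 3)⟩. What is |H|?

|⟨(1 2)(3 4)⟩| = 2 and |⟨(1 4)(2 3)⟩| = 2, so |H| is a multiple of lcm(2, 2) = 2 and divides |G| = 12.
Closing under the operation: H = {e, (1 2)(3 4), (1 3)(2 4), (1 4)(2 3)}, so |H| = 4.

4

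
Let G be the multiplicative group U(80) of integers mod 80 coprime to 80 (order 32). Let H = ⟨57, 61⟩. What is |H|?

|⟨57⟩| = 4 and |⟨61⟩| = 4, so |H| is a multiple of lcm(4, 4) = 4 and divides |G| = 32.
Closing under the operation: H = {1, 9, 13, 17, 21, 29, 33, 37, 41, 49, 53, 57, 61, 69, 73, 77}, so |H| = 16.

16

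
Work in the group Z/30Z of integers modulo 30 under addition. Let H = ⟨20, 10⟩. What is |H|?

3

|⟨20⟩| = 3 and |⟨10⟩| = 3, so |H| is a multiple of lcm(3, 3) = 3 and divides |G| = 30.
Closing under the operation: H = {0, 10, 20}, so |H| = 3.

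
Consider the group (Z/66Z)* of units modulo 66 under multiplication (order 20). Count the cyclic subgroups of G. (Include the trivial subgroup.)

8

A cyclic subgroup of order d is generated by each of its φ(d) elements of order d, so the cyclic subgroups of order d number (#elements of order d)/φ(d).
Cyclic subgroups by order — order 1: 1; order 2: 3; order 5: 1; order 10: 3.
Total: 8.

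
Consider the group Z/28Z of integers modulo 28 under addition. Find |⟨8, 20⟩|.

|⟨8⟩| = 7 and |⟨20⟩| = 7, so |H| is a multiple of lcm(7, 7) = 7 and divides |G| = 28.
Closing under the operation: H = {0, 4, 8, 12, 16, 20, 24}, so |H| = 7.

7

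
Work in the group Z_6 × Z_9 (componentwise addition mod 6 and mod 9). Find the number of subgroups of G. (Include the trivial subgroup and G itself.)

|G| = 54, so by Lagrange every subgroup order divides 54. Divisors: 1, 2, 3, 6, 9, 18, 27, 54.
Subgroups by order — order 1: 1; order 2: 1; order 3: 4; order 6: 4; order 9: 4; order 18: 4; order 27: 1; order 54: 1.
Total: 1 + 1 + 4 + 4 + 4 + 4 + 1 + 1 = 20.

20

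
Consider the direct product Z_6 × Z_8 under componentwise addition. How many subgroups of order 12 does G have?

3

|G| = 48 and 12 | 48, so subgroups of order 12 are possible by Lagrange.
The subgroups of order 12 are: {(0,0), (0,2), (0,4), (0,6), (2,0), (2,2), (2,4), (2,6), (4,0), (4,2), (4,4), (4,6)}; {(0,0), (0,4), (1,0), (1,4), (2,0), (2,4), (3,0), (3,4), (4,0), (4,4), (5,0), (5,4)}; {(0,0), (0,4), (1,2), (1,6), (2,0), (2,4), (3,2), (3,6), (4,0), (4,4), (5,2), (5,6)}.
So G has 3 subgroups of order 12.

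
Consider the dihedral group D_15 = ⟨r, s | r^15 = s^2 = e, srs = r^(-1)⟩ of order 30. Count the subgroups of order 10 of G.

|G| = 30 and 10 | 30, so subgroups of order 10 are possible by Lagrange.
The subgroups of order 10 are: {e, r^3, r^6, r^9, r^12, rs, r^4s, r^7s, r^10s, r^13s}; {e, r^3, r^6, r^9, r^12, r^2s, r^5s, r^8s, r^11s, r^14s}; {e, r^3, r^6, r^9, r^12, s, r^3s, r^6s, r^9s, r^12s}.
So G has 3 subgroups of order 10.

3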